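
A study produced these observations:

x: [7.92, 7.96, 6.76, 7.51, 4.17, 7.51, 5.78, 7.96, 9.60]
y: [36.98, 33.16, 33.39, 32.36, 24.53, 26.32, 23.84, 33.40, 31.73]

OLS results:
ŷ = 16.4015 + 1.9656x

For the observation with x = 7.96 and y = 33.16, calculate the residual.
Residual = 1.1123

The residual is the difference between the actual value and the predicted value:

Residual = y - ŷ

Step 1: Calculate predicted value
ŷ = 16.4015 + 1.9656 × 7.96
ŷ = 32.0477

Step 2: Calculate residual
Residual = 33.16 - 32.0477
Residual = 1.1123

Sign check: y > ŷ, so the point is above the line and the fit underestimates here.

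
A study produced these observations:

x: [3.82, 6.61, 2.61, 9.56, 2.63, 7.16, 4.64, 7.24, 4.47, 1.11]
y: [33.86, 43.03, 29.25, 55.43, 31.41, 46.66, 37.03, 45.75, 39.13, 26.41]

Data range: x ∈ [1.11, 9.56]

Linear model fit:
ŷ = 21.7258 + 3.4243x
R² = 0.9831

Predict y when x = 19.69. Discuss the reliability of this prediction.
ŷ = 89.1503, but this is extrapolation (above the data range [1.11, 9.56]) and may be unreliable.

Prediction calculation:
ŷ = 21.7258 + 3.4243 × 19.69
ŷ = 89.1503

Reliability:
- Data range: x ∈ [1.11, 9.56]
- Prediction point: x = 19.69 is 10.13 units above the observed range → this is EXTRAPOLATION, not interpolation

Why that matters here:
- The standard error of prediction grows with (x − x̄)², and x = 19.69 is far from x̄ = 4.98
- R² describes fit only over the sampled x values; it says nothing about behaviour beyond them
- There are no observations near this x to validate the fitted line there

The R² = 0.9831 only validates the fit within [1.11, 9.56]; treat ŷ = 89.1503 with caution.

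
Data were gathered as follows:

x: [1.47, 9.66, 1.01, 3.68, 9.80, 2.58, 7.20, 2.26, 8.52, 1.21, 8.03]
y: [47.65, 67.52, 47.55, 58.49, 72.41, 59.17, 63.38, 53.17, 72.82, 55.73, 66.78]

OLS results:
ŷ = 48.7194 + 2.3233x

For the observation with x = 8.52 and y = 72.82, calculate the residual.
Residual = 4.3061

The residual is the difference between the actual value and the predicted value:

Residual = y - ŷ

Step 1: Calculate predicted value
ŷ = 48.7194 + 2.3233 × 8.52
ŷ = 68.5139

Step 2: Calculate residual
Residual = 72.82 - 68.5139
Residual = 4.3061

The residual is positive, so the observed y = 72.82 sits above the regression line (the line underestimates it by 4.3061).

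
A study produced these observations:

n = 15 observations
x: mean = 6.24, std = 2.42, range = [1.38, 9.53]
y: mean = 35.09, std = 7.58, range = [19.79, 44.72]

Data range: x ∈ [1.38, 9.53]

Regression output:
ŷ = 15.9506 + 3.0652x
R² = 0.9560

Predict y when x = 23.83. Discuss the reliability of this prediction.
The equation gives ŷ = 88.9943; however x = 23.83 is 14.30 units above the observed range, so this extrapolated value should not be trusted.

Prediction calculation:
ŷ = 15.9506 + 3.0652 × 23.83
ŷ = 88.9943

Reliability:
- Data range: x ∈ [1.38, 9.53]
- Prediction point: x = 23.83 is 14.30 units above the observed range → this is EXTRAPOLATION, not interpolation

Why that matters here:
- Real relationships often flatten, saturate, or turn nonlinear at extremes
- The standard error of prediction grows with (x − x̄)², and x = 23.83 is far from x̄ = 6.24
- The linear relationship may not hold outside the observed range

Report the number if required, but flag clearly that it is an extrapolation.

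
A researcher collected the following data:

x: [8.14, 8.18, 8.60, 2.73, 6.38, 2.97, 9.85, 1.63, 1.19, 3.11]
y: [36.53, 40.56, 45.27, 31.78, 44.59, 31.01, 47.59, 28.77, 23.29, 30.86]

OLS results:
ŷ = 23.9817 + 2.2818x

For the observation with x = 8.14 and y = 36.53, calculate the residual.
Residual = -6.0256

The residual is the difference between the actual value and the predicted value:

Residual = y - ŷ

Step 1: Calculate predicted value
ŷ = 23.9817 + 2.2818 × 8.14
ŷ = 42.5556

Step 2: Calculate residual
Residual = 36.53 - 42.5556
Residual = -6.0256

Sign check: y < ŷ, so the point is below the line and the fit overestimates here.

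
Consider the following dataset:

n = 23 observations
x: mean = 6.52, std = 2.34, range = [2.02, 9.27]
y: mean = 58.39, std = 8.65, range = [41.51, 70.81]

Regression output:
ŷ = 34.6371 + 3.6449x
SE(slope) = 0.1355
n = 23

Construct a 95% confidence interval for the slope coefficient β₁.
The 95% CI for β₁ is (3.3631, 3.9267)

Confidence interval for the slope:

The 95% CI for β₁ is: β̂₁ ± t*(α/2, n-2) × SE(β̂₁)

Step 1: Find critical t-value
- Confidence level = 0.95
- Degrees of freedom = n - 2 = 23 - 2 = 21
- t*(α/2, 21) = 2.0796

Step 2: Calculate margin of error
Margin = 2.0796 × 0.1355 = 0.2818

Step 3: Construct interval
CI = 3.6449 ± 0.2818
CI = (3.3631, 3.9267)

Interpretation: each one-unit increase in x is associated with a change in mean y of between 3.3631 and 3.9267, with 95% confidence.
Both endpoints are positive, so the data support a genuinely positive slope at this confidence level.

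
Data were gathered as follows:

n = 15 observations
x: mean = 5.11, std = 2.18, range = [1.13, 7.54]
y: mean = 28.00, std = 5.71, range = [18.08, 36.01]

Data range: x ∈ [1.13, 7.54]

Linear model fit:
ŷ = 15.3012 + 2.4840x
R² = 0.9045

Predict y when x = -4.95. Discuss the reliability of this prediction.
ŷ = 3.0054, but this is extrapolation (below the data range [1.13, 7.54]) and may be unreliable.

Prediction calculation:
ŷ = 15.3012 + 2.4840 × (-4.95)
ŷ = 3.0054

Reliability:
- Data range: x ∈ [1.13, 7.54]
- Prediction point: x = -4.95 is 6.08 units below the observed range → this is EXTRAPOLATION, not interpolation

Why that matters here:
- There are no observations near this x to validate the fitted line there
- Real relationships often flatten, saturate, or turn nonlinear at extremes
- R² describes fit only over the sampled x values; it says nothing about behaviour beyond them

The R² = 0.9045 only validates the fit within [1.13, 7.54]; treat ŷ = 3.0054 with caution.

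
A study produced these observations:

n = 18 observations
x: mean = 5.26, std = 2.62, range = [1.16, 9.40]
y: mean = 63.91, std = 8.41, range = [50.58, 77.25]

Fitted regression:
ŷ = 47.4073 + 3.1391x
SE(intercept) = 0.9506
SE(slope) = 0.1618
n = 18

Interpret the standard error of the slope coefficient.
SE(slope) = 0.1618 measures the uncertainty in the estimated slope. The coefficient is estimated precisely (SE/|β̂₁| = 5.2%).

SE(β̂₁) = s / √Sxx, where s is the residual standard deviation and Sxx = Σ(x − x̄)². It is the yardstick for how far β̂₁ = 3.1391 could plausibly be from the true slope.

Relative precision:
- SE / |β̂₁| = 0.1618 / 3.1391 = 5.2%
- Rule of thumb (under 20%: precise; 20% to under 50%: moderately precise; 50% or more: imprecise) → precise

Link to interval estimation: a confidence interval for β₁ is β̂₁ ± t* × 0.1618, so SE sets the half-width per unit of t*.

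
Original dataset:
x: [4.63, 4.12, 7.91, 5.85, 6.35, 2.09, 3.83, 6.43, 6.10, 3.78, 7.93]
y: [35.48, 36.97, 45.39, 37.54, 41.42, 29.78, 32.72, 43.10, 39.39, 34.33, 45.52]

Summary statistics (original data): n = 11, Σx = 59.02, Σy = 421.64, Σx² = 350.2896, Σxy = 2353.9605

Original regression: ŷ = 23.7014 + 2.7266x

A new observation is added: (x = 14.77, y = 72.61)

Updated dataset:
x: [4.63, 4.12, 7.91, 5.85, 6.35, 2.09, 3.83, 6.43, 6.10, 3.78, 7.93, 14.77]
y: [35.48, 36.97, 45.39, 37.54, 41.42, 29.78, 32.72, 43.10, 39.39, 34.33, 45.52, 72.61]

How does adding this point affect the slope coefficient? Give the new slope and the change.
New slope β₁ = 3.3758 versus 2.7266 before: a change of +0.6492 (+23.8%).

The new point has HIGH LEVERAGE: x = 14.77 is far from the original mean x̄ = 59.02/11 ≈ 5.37 (original range [2.09, 7.93]).

Step 1: Update the sums with the new point (n goes from 11 to 12)
Σx  = 59.02 + 14.77 = 73.79
Σy  = 421.64 + 72.61 = 494.25
Σx² = 350.2896 + 14.77² = 350.2896 + 218.1529 = 568.4425
Σxy = 2353.9605 + 14.77×72.61 = 2353.9605 + 1072.4497 = 3426.4102

Step 2: Recompute the slope with b₁ = (nΣxy − ΣxΣy) / (nΣx² − (Σx)²)
Numerator   = 12×3426.4102 − 73.79×494.25 = 41116.9224 − 36470.7075 = 4646.2149
Denominator = 12×568.4425 − 73.79² = 6821.3100 − 5444.9641 = 1376.3459
b₁(new) = 4646.2149 / 1376.3459 = 3.3758

(Same formula on the original sums: (11×2353.9605 − 59.02×421.64) / (11×350.2896 − 59.02²) = 1008.3727 / 369.8252 = 2.7266, matching the given fit.)

Step 3: Change in slope
Δβ₁ = 3.3758 − 2.7266 = +0.6492
Relative change = +0.6492 / 2.7266 × 100% = +23.8%
→ the slope increases when the point is added.

Because the point sits above the extension of the original line at a high-leverage x, it tilts the fit up.
In practice: check such a point for data-entry or measurement error.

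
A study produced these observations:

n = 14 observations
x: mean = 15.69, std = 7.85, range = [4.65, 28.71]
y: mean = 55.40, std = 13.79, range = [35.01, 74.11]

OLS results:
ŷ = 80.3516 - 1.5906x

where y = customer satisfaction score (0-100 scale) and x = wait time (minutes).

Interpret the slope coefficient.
On average, satisfaction score is about 1.5906 points lower for every extra minute of wait time.

The slope β₁ = -1.5906 gives the rate at which the fitted satisfaction score changes with wait time.

Interpretation:
- Wait time up by 1 minute → predicted satisfaction score decreases by 1.5906 points
- The effect is assumed constant over the observed range of x (linearity)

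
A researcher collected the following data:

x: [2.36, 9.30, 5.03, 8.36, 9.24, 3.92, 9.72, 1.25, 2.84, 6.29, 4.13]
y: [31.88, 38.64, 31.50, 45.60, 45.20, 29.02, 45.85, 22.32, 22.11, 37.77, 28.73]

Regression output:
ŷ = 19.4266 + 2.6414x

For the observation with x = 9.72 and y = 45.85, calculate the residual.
Residual = 0.7490

The residual is the difference between the actual value and the predicted value:

Residual = y - ŷ

Step 1: Calculate predicted value
ŷ = 19.4266 + 2.6414 × 9.72
ŷ = 45.1010

Step 2: Calculate residual
Residual = 45.85 - 45.1010
Residual = 0.7490

Sign check: y > ŷ, so the point is above the line and the fit underestimates here.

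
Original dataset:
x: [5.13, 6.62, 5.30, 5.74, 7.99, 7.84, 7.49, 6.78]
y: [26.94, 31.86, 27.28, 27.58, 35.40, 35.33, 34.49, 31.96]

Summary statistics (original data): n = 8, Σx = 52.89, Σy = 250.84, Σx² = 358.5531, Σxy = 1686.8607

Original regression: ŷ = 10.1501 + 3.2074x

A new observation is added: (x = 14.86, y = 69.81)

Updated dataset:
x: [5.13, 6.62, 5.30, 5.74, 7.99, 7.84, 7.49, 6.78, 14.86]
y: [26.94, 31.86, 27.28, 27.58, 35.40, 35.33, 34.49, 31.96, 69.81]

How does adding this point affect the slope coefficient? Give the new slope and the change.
The slope changes from 3.2074 to 4.4756 (change of +1.2682, or +39.5%).

x = 14.86 lies well outside the original x-range [5.13, 7.99] (x̄ ≈ 6.61), so this observation has high leverage and can move the slope substantially.

Step 1: Update the sums with the new point (n goes from 8 to 9)
Σx  = 52.89 + 14.86 = 67.75
Σy  = 250.84 + 69.81 = 320.65
Σx² = 358.5531 + 14.86² = 358.5531 + 220.8196 = 579.3727
Σxy = 1686.8607 + 14.86×69.81 = 1686.8607 + 1037.3766 = 2724.2373

Step 2: Recompute the slope with b₁ = (nΣxy − ΣxΣy) / (nΣx² − (Σx)²)
Numerator   = 9×2724.2373 − 67.75×320.65 = 24518.1357 − 21724.0375 = 2794.0982
Denominator = 9×579.3727 − 67.75² = 5214.3543 − 4590.0625 = 624.2918
b₁(new) = 2794.0982 / 624.2918 = 4.4756

(Same formula on the original sums: (8×1686.8607 − 52.89×250.84) / (8×358.5531 − 52.89²) = 227.9580 / 71.0727 = 3.2074, matching the given fit.)

Step 3: Change in slope
Δβ₁ = 4.4756 − 3.2074 = +1.2682
Relative change = +1.2682 / 3.2074 × 100% = +39.5%
→ the slope increases when the point is added.

A high-leverage point only changes the slope if it is off the original line; here y = 69.81 is above the original trend, so the slope increases.
In practice: refit with and without it and report both if conclusions differ; check such a point for data-entry or measurement error.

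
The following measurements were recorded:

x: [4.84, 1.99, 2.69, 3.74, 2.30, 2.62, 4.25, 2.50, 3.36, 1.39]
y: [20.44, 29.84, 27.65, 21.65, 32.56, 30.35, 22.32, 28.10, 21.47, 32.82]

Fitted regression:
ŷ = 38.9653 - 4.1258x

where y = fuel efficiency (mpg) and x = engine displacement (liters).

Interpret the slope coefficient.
On average, fuel efficiency is about 4.1258 mpg lower for every extra liter of engine displacement.

The slope β₁ = -4.1258 gives the rate at which the fitted fuel efficiency changes with engine displacement.

Interpretation:
- Engine displacement up by 1 liter → predicted fuel efficiency decreases by 4.1258 mpg
- The effect is assumed constant over the observed range of x (linearity)
- The sign (−) gives the direction; the magnitude 4.1258 gives the size of the effect per liter

(β₀ = 38.9653 is the fitted value at x = 0 and is not part of the slope interpretation.)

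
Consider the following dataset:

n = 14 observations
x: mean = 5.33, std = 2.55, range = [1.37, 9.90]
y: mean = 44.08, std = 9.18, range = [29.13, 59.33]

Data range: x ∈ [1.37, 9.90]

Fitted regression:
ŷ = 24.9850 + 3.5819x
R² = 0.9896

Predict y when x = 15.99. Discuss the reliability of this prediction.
The equation gives ŷ = 82.2596; however x = 15.99 is 6.09 units above the observed range, so this extrapolated value should not be trusted.

Prediction calculation:
ŷ = 24.9850 + 3.5819 × 15.99
ŷ = 82.2596

Reliability:
- Data range: x ∈ [1.37, 9.90]
- Prediction point: x = 15.99 is 6.09 units above the observed range → this is EXTRAPOLATION, not interpolation

Why that matters here:
- There are no observations near this x to validate the fitted line there
- Real relationships often flatten, saturate, or turn nonlinear at extremes

The R² = 0.9896 only validates the fit within [1.37, 9.90]; treat ŷ = 82.2596 with caution.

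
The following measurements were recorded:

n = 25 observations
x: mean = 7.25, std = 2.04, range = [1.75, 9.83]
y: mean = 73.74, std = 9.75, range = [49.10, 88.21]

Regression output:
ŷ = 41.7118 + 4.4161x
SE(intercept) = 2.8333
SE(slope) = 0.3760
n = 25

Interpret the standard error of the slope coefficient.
SE(β̂₁) = 0.3760 is the estimated standard deviation of the slope estimate across repeated samples; relative to β̂₁ = 4.4161 that is 8.5%, a precise estimate.

SE(β̂₁) = s / √Sxx, where s is the residual standard deviation and Sxx = Σ(x − x̄)². It is the yardstick for how far β̂₁ = 4.4161 could plausibly be from the true slope.

Relative precision:
- SE / |β̂₁| = 0.3760 / 4.4161 = 8.5%
- Rule of thumb (under 20%: precise; 20% to under 50%: moderately precise; 50% or more: imprecise) → precise

Rough 95% range (±2 SE): 4.4161 ± 0.7520 → (3.6641, 5.1681).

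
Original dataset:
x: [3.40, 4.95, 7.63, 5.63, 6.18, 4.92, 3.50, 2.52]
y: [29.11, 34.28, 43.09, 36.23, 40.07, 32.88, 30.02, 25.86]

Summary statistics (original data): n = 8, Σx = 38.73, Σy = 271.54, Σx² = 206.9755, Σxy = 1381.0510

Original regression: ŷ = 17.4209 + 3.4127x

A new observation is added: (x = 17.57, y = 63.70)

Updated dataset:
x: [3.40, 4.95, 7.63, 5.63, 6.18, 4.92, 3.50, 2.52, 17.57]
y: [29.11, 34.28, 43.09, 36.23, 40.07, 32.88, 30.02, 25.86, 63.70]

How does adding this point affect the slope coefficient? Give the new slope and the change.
New slope β₁ = 2.4658 versus 3.4127 before: a change of -0.9469 (-27.7%).

x = 17.57 lies well outside the original x-range [2.52, 7.63] (x̄ ≈ 4.84), so this observation has high leverage and can move the slope substantially.

Step 1: Update the sums with the new point (n goes from 8 to 9)
Σx  = 38.73 + 17.57 = 56.30
Σy  = 271.54 + 63.70 = 335.24
Σx² = 206.9755 + 17.57² = 206.9755 + 308.7049 = 515.6804
Σxy = 1381.0510 + 17.57×63.70 = 1381.0510 + 1119.2090 = 2500.2600

Step 2: Recompute the slope with b₁ = (nΣxy − ΣxΣy) / (nΣx² − (Σx)²)
Numerator   = 9×2500.2600 − 56.30×335.24 = 22502.3400 − 18874.0120 = 3628.3280
Denominator = 9×515.6804 − 56.30² = 4641.1236 − 3169.6900 = 1471.4336
b₁(new) = 3628.3280 / 1471.4336 = 2.4658

(Same formula on the original sums: (8×1381.0510 − 38.73×271.54) / (8×206.9755 − 38.73²) = 531.6638 / 155.7911 = 3.4127, matching the given fit.)

Step 3: Change in slope
Δβ₁ = 2.4658 − 3.4127 = -0.9469
Relative change = -0.9469 / 3.4127 × 100% = -27.7%
→ the slope decreases when the point is added.

A high-leverage point only changes the slope if it is off the original line; here y = 63.70 is below the original trend, so the slope decreases.
In practice: refit with and without it and report both if conclusions differ; investigate whether it comes from the same population as the rest of the sample.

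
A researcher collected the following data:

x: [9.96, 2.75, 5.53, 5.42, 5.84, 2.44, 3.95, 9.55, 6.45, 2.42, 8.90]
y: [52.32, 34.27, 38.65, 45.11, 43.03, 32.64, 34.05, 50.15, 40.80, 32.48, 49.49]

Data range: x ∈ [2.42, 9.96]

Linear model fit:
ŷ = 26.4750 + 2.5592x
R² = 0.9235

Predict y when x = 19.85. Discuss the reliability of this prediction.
The equation gives ŷ = 77.2751; however x = 19.85 is 9.89 units above the observed range, so this extrapolated value should not be trusted.

Prediction calculation:
ŷ = 26.4750 + 2.5592 × 19.85
ŷ = 77.2751

Reliability:
- Data range: x ∈ [2.42, 9.96]
- Prediction point: x = 19.85 is 9.89 units above the observed range → this is EXTRAPOLATION, not interpolation

Why that matters here:
- The standard error of prediction grows with (x − x̄)², and x = 19.85 is far from x̄ = 5.75
- The linear relationship may not hold outside the observed range
- R² describes fit only over the sampled x values; it says nothing about behaviour beyond them

A defensible statement: 'if the linear trend continued to x = 19.85, y would be about 77.2751' — the premise is untested.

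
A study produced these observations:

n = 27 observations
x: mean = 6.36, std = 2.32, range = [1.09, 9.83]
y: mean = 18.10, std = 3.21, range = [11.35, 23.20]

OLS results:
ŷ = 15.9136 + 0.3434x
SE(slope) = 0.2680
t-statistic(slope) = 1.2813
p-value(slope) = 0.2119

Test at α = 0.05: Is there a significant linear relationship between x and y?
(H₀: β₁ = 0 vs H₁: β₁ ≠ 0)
Fail to reject H₀: p-value = 0.2119 ≥ α = 0.05. The linear relationship is not significant at the 5% level.

Hypothesis test for the slope coefficient:

H₀: β₁ = 0 (no linear relationship)
H₁: β₁ ≠ 0 (linear relationship exists)

Test statistic: t = β̂₁ / SE(β̂₁) = 0.3434 / 0.2680 = 1.2813

p = 0.2119: how often a slope estimate this far from 0 (in SE units) would arise by chance if β₁ were truly 0.

Decision rule: reject H₀ if p-value < α.
p-value = 0.2119 ≥ α = 0.05 → fail to reject H₀.

At α = 0.05 the data do not provide convincing evidence of a nonzero slope.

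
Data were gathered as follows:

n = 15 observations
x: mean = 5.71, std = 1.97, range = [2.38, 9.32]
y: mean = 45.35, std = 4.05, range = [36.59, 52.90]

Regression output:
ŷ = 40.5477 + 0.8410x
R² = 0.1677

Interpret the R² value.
About 16.77% of the variability in y is accounted for by the regression on x (R² = 0.1677) — a weak linear fit.

R² (coefficient of determination) measures the proportion of variance in y explained by the regression model.

Here R² = 0.1677:
- Explained: 16.77% of the variation in y
- Unexplained (residual): 100% − 16.77% = 83.23%
- Rule of thumb (below 0.3 weak; 0.3 to below 0.7 moderate; 0.7 and above strong) → weak

Equivalently, for simple linear regression R² = r², so |r| = √0.1677 ≈ 0.4095.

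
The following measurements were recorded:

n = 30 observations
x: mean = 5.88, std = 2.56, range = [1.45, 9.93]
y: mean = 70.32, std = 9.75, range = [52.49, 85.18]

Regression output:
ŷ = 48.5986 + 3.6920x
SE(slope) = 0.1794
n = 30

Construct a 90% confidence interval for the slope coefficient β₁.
The 90% CI for β₁ is (3.3868, 3.9972)

Confidence interval for the slope:

The 90% CI for β₁ is: β̂₁ ± t*(α/2, n-2) × SE(β̂₁)

Step 1: Find critical t-value
- Confidence level = 0.9
- Degrees of freedom = n - 2 = 30 - 2 = 28
- t*(α/2, 28) = 1.7011

Step 2: Calculate margin of error
Margin = 1.7011 × 0.1794 = 0.3052

Step 3: Construct interval
CI = 3.6920 ± 0.3052
CI = (3.3868, 3.9972)

Interpretation: We are 90% confident that the true slope β₁ lies between 3.3868 and 3.9972.
The interval does not include 0, suggesting a significant linear relationship.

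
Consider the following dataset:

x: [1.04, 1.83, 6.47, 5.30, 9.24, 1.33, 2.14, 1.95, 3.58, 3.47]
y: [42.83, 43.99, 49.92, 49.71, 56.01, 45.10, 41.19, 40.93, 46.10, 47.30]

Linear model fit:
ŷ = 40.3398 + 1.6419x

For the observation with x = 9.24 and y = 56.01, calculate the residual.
Residual = 0.4990

The residual is the difference between the actual value and the predicted value:

Residual = y - ŷ

Step 1: Calculate predicted value
ŷ = 40.3398 + 1.6419 × 9.24
ŷ = 55.5110

Step 2: Calculate residual
Residual = 56.01 - 55.5110
Residual = 0.4990

Sign check: y > ŷ, so the point is above the line and the fit underestimates here.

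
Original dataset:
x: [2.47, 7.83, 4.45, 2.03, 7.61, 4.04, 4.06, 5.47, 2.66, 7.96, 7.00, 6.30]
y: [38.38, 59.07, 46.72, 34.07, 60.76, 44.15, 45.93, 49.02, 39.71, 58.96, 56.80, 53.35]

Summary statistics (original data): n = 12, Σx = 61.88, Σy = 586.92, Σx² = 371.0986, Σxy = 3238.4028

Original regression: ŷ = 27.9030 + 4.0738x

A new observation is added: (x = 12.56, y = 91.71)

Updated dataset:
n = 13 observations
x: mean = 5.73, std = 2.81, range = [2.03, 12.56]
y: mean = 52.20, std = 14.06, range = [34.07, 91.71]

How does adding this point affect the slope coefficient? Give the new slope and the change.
The slope changes from 4.0738 to 4.9157 (change of +0.8419, or +20.7%).

The new point has HIGH LEVERAGE: x = 12.56 is far from the original mean x̄ = 61.88/12 ≈ 5.16 (original range [2.03, 7.96]).

Step 1: Update the sums with the new point (n goes from 12 to 13)
Σx  = 61.88 + 12.56 = 74.44
Σy  = 586.92 + 91.71 = 678.63
Σx² = 371.0986 + 12.56² = 371.0986 + 157.7536 = 528.8522
Σxy = 3238.4028 + 12.56×91.71 = 3238.4028 + 1151.8776 = 4390.2804

Step 2: Recompute the slope with b₁ = (nΣxy − ΣxΣy) / (nΣx² − (Σx)²)
Numerator   = 13×4390.2804 − 74.44×678.63 = 57073.6452 − 50517.2172 = 6556.4280
Denominator = 13×528.8522 − 74.44² = 6875.0786 − 5541.3136 = 1333.7650
b₁(new) = 6556.4280 / 1333.7650 = 4.9157

(Same formula on the original sums: (12×3238.4028 − 61.88×586.92) / (12×371.0986 − 61.88²) = 2542.2240 / 624.0488 = 4.0738, matching the given fit.)

Step 3: Change in slope
Δβ₁ = 4.9157 − 4.0738 = +0.8419
Relative change = +0.8419 / 4.0738 × 100% = +20.7%
→ the slope increases when the point is added.

A high-leverage point only changes the slope if it is off the original line; here y = 91.71 is above the original trend, so the slope increases.
In practice: examine leverage (hᵢ) and Cook's distance rather than deleting it automatically; refit with and without it and report both if conclusions differ.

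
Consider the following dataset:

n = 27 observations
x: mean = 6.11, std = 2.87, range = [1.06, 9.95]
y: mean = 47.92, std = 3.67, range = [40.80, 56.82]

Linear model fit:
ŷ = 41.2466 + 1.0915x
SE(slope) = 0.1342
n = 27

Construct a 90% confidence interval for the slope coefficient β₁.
The 90% CI for β₁ is (0.8623, 1.3207)

Confidence interval for the slope:

The 90% CI for β₁ is: β̂₁ ± t*(α/2, n-2) × SE(β̂₁)

Step 1: Find critical t-value
- Confidence level = 0.9
- Degrees of freedom = n - 2 = 27 - 2 = 25
- t*(α/2, 25) = 1.7081

Step 2: Calculate margin of error
Margin = 1.7081 × 0.1342 = 0.2292

Step 3: Construct interval
CI = 1.0915 ± 0.2292
CI = (0.8623, 1.3207)

Interpretation: intervals built this way capture the true β₁ in 90% of repeated samples; here the plausible range for the per-unit effect of x on y is 0.8623 to 1.3207.
Since 0 is outside the interval, a two-sided test at α = 0.10 would reject H₀: β₁ = 0.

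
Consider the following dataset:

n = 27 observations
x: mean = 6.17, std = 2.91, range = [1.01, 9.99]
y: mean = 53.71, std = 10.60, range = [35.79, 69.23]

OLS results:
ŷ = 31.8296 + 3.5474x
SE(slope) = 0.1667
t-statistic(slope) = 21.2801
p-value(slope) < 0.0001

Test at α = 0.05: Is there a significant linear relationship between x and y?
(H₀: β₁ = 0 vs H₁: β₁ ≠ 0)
Since p-value < 0.0001 < α = 0.05, reject H₀ — the slope is significantly different from 0.

Hypothesis test for the slope coefficient:

H₀: β₁ = 0 (no linear relationship)
H₁: β₁ ≠ 0 (linear relationship exists)

Test statistic: t = β̂₁ / SE(β̂₁) = 3.5474 / 0.1667 = 21.2801

The p-value (<0.0001) is the probability, under H₀, of a t-statistic at least as extreme as |t| = 21.2801 (two-sided, df = n − 2 = 25).

Decision rule: reject H₀ if p-value < α.
p-value < 0.0001 < α = 0.05 → reject H₀.

At α = 0.05 the data do provide convincing evidence of a nonzero slope.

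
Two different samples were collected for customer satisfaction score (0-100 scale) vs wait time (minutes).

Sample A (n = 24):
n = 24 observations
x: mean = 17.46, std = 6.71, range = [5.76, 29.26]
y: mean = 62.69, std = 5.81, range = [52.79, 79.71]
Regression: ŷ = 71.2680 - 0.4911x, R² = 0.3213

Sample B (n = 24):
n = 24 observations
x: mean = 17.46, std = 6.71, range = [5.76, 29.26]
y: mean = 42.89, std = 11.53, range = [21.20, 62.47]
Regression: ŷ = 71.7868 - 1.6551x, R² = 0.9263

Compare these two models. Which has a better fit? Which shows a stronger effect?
Model B has the better fit (R² = 0.9263 vs 0.3213). Model B shows the stronger effect (|β₁| = 1.6551 vs 0.4911).

Model Comparison:

Goodness of fit (R²):
- Model A: R² = 0.3213 → 32.13% of variance in satisfaction score explained
- Model B: R² = 0.9263 → 92.63% of variance in satisfaction score explained
- 0.9263 > 0.3213 → Model B has the better fit

Effect size (slope magnitude):
- Model A: β₁ = -0.4911 → predicted satisfaction score falls 0.4911 points per additional minute of wait time
- Model B: β₁ = -1.6551 → predicted satisfaction score falls 1.6551 points per additional minute of wait time
- |-0.4911| < |-1.6551| → Model B shows the stronger marginal effect

Notes:
- A steeper slope doesn't make a better model if the scatter around the line is large.
- The two samples could reflect different populations, time periods, or measurement quality.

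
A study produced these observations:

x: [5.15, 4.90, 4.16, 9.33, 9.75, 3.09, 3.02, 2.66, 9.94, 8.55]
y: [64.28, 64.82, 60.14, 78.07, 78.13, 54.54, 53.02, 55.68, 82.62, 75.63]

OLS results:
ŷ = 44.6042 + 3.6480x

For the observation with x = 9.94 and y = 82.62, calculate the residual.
Residual = 1.7547

The residual is the difference between the actual value and the predicted value:

Residual = y - ŷ

Step 1: Calculate predicted value
ŷ = 44.6042 + 3.6480 × 9.94
ŷ = 80.8653

Step 2: Calculate residual
Residual = 82.62 - 80.8653
Residual = 1.7547

Sign check: y > ŷ, so the point is above the line and the fit underestimates here.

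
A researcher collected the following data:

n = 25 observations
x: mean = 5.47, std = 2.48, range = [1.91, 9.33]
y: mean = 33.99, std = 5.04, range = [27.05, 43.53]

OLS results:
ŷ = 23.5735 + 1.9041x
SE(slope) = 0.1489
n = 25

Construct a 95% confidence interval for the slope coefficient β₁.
The 95% CI for β₁ is (1.5961, 2.2121)

Confidence interval for the slope:

The 95% CI for β₁ is: β̂₁ ± t*(α/2, n-2) × SE(β̂₁)

Step 1: Find critical t-value
- Confidence level = 0.95
- Degrees of freedom = n - 2 = 25 - 2 = 23
- t*(α/2, 23) = 2.0687

Step 2: Calculate margin of error
Margin = 2.0687 × 0.1489 = 0.3080

Step 3: Construct interval
CI = 1.9041 ± 0.3080
CI = (1.5961, 2.2121)

Interpretation: each one-unit increase in x is associated with a change in mean y of between 1.5961 and 2.2121, with 95% confidence.
Both endpoints are positive, so the data support a genuinely positive slope at this confidence level.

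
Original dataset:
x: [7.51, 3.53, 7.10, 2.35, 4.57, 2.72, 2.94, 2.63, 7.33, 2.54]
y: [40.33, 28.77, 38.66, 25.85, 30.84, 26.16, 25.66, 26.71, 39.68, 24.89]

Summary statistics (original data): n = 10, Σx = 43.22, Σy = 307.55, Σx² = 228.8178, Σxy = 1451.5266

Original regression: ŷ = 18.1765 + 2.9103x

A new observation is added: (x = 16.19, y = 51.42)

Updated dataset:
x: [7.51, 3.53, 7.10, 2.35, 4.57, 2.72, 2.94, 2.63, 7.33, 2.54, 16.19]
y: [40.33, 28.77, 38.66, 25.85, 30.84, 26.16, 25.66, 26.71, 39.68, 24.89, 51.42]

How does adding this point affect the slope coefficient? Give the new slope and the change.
New slope β₁ = 2.0301 versus 2.9103 before: a change of -0.8802 (-30.2%).

The new point has HIGH LEVERAGE: x = 16.19 is far from the original mean x̄ = 43.22/10 ≈ 4.32 (original range [2.35, 7.51]).

Step 1: Update the sums with the new point (n goes from 10 to 11)
Σx  = 43.22 + 16.19 = 59.41
Σy  = 307.55 + 51.42 = 358.97
Σx² = 228.8178 + 16.19² = 228.8178 + 262.1161 = 490.9339
Σxy = 1451.5266 + 16.19×51.42 = 1451.5266 + 832.4898 = 2284.0164

Step 2: Recompute the slope with b₁ = (nΣxy − ΣxΣy) / (nΣx² − (Σx)²)
Numerator   = 11×2284.0164 − 59.41×358.97 = 25124.1804 − 21326.4077 = 3797.7727
Denominator = 11×490.9339 − 59.41² = 5400.2729 − 3529.5481 = 1870.7248
b₁(new) = 3797.7727 / 1870.7248 = 2.0301

(Same formula on the original sums: (10×1451.5266 − 43.22×307.55) / (10×228.8178 − 43.22²) = 1222.9550 / 420.2096 = 2.9103, matching the given fit.)

Step 3: Change in slope
Δβ₁ = 2.0301 − 2.9103 = -0.8802
Relative change = -0.8802 / 2.9103 × 100% = -30.2%
→ the slope decreases when the point is added.

A high-leverage point only changes the slope if it is off the original line; here y = 51.42 is below the original trend, so the slope decreases.
In practice: refit with and without it and report both if conclusions differ; examine leverage (hᵢ) and Cook's distance rather than deleting it automatically.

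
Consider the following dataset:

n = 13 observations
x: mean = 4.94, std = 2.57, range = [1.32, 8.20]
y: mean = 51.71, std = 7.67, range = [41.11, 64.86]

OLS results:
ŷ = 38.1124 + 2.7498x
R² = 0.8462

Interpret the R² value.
R² = 0.8462 means 84.62% of the variation in y is explained by the linear relationship with x. This indicates a strong fit.

R² (coefficient of determination) measures the proportion of variance in y explained by the regression model.

Here R² = 0.8462:
- Explained: 84.62% of the variation in y
- Unexplained (residual): 100% − 84.62% = 15.38%
- Rule of thumb (below 0.3 weak; 0.3 to below 0.7 moderate; 0.7 and above strong) → strong

Note: R² never decreases when predictors are added, so it should not be used alone to compare models of different size.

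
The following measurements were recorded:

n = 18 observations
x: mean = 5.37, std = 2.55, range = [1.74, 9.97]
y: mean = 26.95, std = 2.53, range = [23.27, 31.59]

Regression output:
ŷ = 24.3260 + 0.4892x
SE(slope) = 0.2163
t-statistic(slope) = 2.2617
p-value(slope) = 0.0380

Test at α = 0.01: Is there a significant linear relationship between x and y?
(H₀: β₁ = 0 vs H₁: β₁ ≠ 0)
Fail to reject H₀: p-value = 0.0380 ≥ α = 0.01. The linear relationship is not significant at the 1% level.

Hypothesis test for the slope coefficient:

H₀: β₁ = 0 (no linear relationship)
H₁: β₁ ≠ 0 (linear relationship exists)

Test statistic: t = β̂₁ / SE(β̂₁) = 0.4892 / 0.2163 = 2.2617

The p-value (0.0380) is the probability, under H₀, of a t-statistic at least as extreme as |t| = 2.2617 (two-sided, df = n − 2 = 16).

Decision rule: reject H₀ if p-value < α.
p-value = 0.0380 ≥ α = 0.01 → fail to reject H₀.

There is not sufficient evidence at the 1% significance level to conclude that a linear relationship exists between x and y.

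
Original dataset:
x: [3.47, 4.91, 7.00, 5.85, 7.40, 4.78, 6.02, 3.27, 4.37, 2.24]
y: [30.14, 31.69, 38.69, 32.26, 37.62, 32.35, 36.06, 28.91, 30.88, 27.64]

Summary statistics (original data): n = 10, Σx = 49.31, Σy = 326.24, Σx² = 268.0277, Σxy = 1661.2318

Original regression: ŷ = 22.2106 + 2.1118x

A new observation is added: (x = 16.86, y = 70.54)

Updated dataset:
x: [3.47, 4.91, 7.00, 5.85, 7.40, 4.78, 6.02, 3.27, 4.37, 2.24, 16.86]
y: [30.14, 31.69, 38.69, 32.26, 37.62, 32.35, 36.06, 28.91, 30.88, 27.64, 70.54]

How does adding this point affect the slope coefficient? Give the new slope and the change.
New slope β₁ = 3.0064 versus 2.1118 before: a change of +0.8946 (+42.4%).

The new point has HIGH LEVERAGE: x = 16.86 is far from the original mean x̄ = 49.31/10 ≈ 4.93 (original range [2.24, 7.40]).

Step 1: Update the sums with the new point (n goes from 10 to 11)
Σx  = 49.31 + 16.86 = 66.17
Σy  = 326.24 + 70.54 = 396.78
Σx² = 268.0277 + 16.86² = 268.0277 + 284.2596 = 552.2873
Σxy = 1661.2318 + 16.86×70.54 = 1661.2318 + 1189.3044 = 2850.5362

Step 2: Recompute the slope with b₁ = (nΣxy − ΣxΣy) / (nΣx² − (Σx)²)
Numerator   = 11×2850.5362 − 66.17×396.78 = 31355.8982 − 26254.9326 = 5100.9656
Denominator = 11×552.2873 − 66.17² = 6075.1603 − 4378.4689 = 1696.6914
b₁(new) = 5100.9656 / 1696.6914 = 3.0064

(Same formula on the original sums: (10×1661.2318 − 49.31×326.24) / (10×268.0277 − 49.31²) = 525.4236 / 248.8009 = 2.1118, matching the given fit.)

Step 3: Change in slope
Δβ₁ = 3.0064 − 2.1118 = +0.8946
Relative change = +0.8946 / 2.1118 × 100% = +42.4%
→ the slope increases when the point is added.

A high-leverage point only changes the slope if it is off the original line; here y = 70.54 is above the original trend, so the slope increases.
In practice: refit with and without it and report both if conclusions differ.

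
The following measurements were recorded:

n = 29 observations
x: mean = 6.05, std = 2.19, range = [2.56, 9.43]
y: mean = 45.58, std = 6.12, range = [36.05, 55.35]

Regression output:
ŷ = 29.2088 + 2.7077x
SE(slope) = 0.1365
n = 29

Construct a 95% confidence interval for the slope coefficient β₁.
The 95% CI for β₁ is (2.4276, 2.9878)

Confidence interval for the slope:

The 95% CI for β₁ is: β̂₁ ± t*(α/2, n-2) × SE(β̂₁)

Step 1: Find critical t-value
- Confidence level = 0.95
- Degrees of freedom = n - 2 = 29 - 2 = 27
- t*(α/2, 27) = 2.0518

Step 2: Calculate margin of error
Margin = 2.0518 × 0.1365 = 0.2801

Step 3: Construct interval
CI = 2.7077 ± 0.2801
CI = (2.4276, 2.9878)

Interpretation: intervals built this way capture the true β₁ in 95% of repeated samples; here the plausible range for the per-unit effect of x on y is 2.4276 to 2.9878.
Both endpoints are positive, so the data support a genuinely positive slope at this confidence level.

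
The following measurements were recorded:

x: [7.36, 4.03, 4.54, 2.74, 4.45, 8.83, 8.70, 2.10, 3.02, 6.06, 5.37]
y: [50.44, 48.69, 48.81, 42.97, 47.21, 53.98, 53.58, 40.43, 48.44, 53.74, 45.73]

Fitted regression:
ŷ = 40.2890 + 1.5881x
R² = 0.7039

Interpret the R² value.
About 70.39% of the variability in y is accounted for by the regression on x (R² = 0.7039) — a strong linear fit.

R² (coefficient of determination) measures the proportion of variance in y explained by the regression model.

Here R² = 0.7039:
- Explained: 70.39% of the variation in y
- Unexplained (residual): 100% − 70.39% = 29.61%
- Rule of thumb (below 0.3 weak; 0.3 to below 0.7 moderate; 0.7 and above strong) → strong

Note: R² says nothing about causation, and a high R² does not by itself mean the linear form is appropriate — check the residuals.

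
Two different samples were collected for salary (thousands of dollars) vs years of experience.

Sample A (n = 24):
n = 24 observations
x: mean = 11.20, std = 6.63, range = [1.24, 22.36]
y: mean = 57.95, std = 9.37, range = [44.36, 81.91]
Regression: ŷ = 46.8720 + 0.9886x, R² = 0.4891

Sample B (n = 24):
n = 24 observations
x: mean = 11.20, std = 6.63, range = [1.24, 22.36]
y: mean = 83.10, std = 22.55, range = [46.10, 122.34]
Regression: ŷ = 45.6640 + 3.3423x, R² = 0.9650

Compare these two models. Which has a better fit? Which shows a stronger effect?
Model B has the better fit (R² = 0.9650 vs 0.4891). Model B shows the stronger effect (|β₁| = 3.3423 vs 0.9886).

Model Comparison:

Which explains more variance? (R²)
- Model A: R² = 0.4891 → 48.91% of variance in salary explained
- Model B: R² = 0.9650 → 96.50% of variance in salary explained
- 0.9650 > 0.4891 → Model B has the better fit

Which has the larger per-year effect? (|β₁|)
- Model A: β₁ = 0.9886 → predicted salary rises 0.9886 thousand dollars per additional year of experience
- Model B: β₁ = 3.3423 → predicted salary rises 3.3423 thousand dollars per additional year of experience
- |0.9886| < |3.3423| → Model B shows the stronger marginal effect

Notes:
- R² measures how tightly points cluster around the line; β₁ measures how steep the line is — they answer different questions.
- A steeper slope doesn't make a better model if the scatter around the line is large.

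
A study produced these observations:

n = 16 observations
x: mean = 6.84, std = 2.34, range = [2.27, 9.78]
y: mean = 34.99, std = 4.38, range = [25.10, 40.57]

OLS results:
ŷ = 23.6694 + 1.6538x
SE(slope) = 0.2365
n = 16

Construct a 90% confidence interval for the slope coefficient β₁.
The 90% CI for β₁ is (1.2373, 2.0703)

Confidence interval for the slope:

The 90% CI for β₁ is: β̂₁ ± t*(α/2, n-2) × SE(β̂₁)

Step 1: Find critical t-value
- Confidence level = 0.9
- Degrees of freedom = n - 2 = 16 - 2 = 14
- t*(α/2, 14) = 1.7613

Step 2: Calculate margin of error
Margin = 1.7613 × 0.2365 = 0.4165

Step 3: Construct interval
CI = 1.6538 ± 0.4165
CI = (1.2373, 2.0703)

Interpretation: We are 90% confident that the true slope β₁ lies between 1.2373 and 2.0703.
Both endpoints are positive, so the data support a genuinely positive slope at this confidence level.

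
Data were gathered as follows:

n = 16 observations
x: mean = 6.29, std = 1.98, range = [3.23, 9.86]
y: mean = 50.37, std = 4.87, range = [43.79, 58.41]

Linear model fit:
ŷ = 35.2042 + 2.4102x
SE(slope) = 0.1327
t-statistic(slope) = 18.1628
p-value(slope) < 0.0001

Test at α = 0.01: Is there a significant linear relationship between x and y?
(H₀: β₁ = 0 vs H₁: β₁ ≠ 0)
Reject H₀: p-value < 0.0001 < α = 0.01. The linear relationship is significant at the 1% level.

Hypothesis test for the slope coefficient:

H₀: β₁ = 0 (no linear relationship)
H₁: β₁ ≠ 0 (linear relationship exists)

Test statistic: t = β̂₁ / SE(β̂₁) = 2.4102 / 0.1327 = 18.1628

p < 0.0001: how often a slope estimate this far from 0 (in SE units) would arise by chance if β₁ were truly 0.

Decision rule: reject H₀ if p-value < α.
p-value < 0.0001 < α = 0.01 → reject H₀.

There is sufficient evidence at the 1% significance level to conclude that a linear relationship exists between x and y.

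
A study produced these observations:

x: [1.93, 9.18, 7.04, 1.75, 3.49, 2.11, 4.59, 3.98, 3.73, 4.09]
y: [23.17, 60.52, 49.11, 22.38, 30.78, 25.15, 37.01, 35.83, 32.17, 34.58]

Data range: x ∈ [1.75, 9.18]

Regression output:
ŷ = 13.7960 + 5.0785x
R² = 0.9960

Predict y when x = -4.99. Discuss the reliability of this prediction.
ŷ = -11.5457 (extrapolation — x = -4.99 lies outside [1.75, 9.18], so reliability is low).

Prediction calculation:
ŷ = 13.7960 + 5.0785 × (-4.99)
ŷ = -11.5457

Reliability:
- Data range: x ∈ [1.75, 9.18]
- Prediction point: x = -4.99 is 6.74 units below the observed range → this is EXTRAPOLATION, not interpolation

Why that matters here:
- There are no observations near this x to validate the fitted line there
- R² describes fit only over the sampled x values; it says nothing about behaviour beyond them

Report the number if required, but flag clearly that it is an extrapolation.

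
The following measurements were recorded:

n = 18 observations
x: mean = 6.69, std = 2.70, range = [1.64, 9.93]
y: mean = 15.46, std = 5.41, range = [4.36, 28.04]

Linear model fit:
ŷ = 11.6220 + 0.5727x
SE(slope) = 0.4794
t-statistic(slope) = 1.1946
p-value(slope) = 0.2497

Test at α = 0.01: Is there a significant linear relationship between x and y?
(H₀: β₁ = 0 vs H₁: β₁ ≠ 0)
p-value = 0.2497 ≥ α = 0.01, so we fail to reject H₀. The relationship is not significant.

Hypothesis test for the slope coefficient:

H₀: β₁ = 0 (no linear relationship)
H₁: β₁ ≠ 0 (linear relationship exists)

Test statistic: t = β̂₁ / SE(β̂₁) = 0.5727 / 0.4794 = 1.1946

p = 0.2497: how often a slope estimate this far from 0 (in SE units) would arise by chance if β₁ were truly 0.

Decision rule: reject H₀ if p-value < α.
p-value = 0.2497 ≥ α = 0.01 → fail to reject H₀.

Conclusion: the linear association between x and y is not significant at the 1% level.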